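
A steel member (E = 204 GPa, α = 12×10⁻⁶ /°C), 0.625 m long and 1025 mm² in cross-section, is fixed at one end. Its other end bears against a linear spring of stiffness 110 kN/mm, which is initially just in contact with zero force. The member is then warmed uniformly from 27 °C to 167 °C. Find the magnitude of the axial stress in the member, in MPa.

σ ≈ 84.8 MPa (compressive)

If the spring were absent the member would lengthen by αΔT L = 12×10⁻⁶ × 140 × 625 = 1.05 mm.
With a force P in the spring, the elastic change of the member is PL/(AE) and that of the spring is P/k; compatibility requires their sum to equal δ_free.
P [ L/(AE) + 1/k ] = δ_free → P [ 625/(1025×204×10³) + 1/(110×10³) ] = 1.05.
P = 1.05 / 1.208×10⁻⁵ = 86920 N.
σ = P/A = 86920/1025 = 84.8 MPa.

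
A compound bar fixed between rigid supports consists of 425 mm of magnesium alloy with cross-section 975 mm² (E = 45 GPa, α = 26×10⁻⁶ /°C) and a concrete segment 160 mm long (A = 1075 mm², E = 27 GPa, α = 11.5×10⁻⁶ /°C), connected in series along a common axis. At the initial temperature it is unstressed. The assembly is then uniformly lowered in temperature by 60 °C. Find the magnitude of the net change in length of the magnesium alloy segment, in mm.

|ΔL| ≈ 0.17 mm

With the walls removed the bar would change length by δ_free = Σ αᵢΔT Lᵢ = 26×10⁻⁶×60×425 + 11.5×10⁻⁶×60×160 = 0.7734 mm.
Since the ends are fixed, an axial force P builds up, equal in every segment, with P · Σ Lᵢ/(AᵢEᵢ) = δ_free.
The series flexibility is Σ Lᵢ/(AᵢEᵢ) = 425/(975×45×10³) + 160/(1075×27×10³) = 1.52×10⁻⁵ mm/N.
P = 0.7734 / 1.52×10⁻⁵ = 50880 N = 50.88 kN, tensile.
For the magnesium alloy segment, free thermal change = 26×10⁻⁶×60×425 = 0.663 mm and elastic change from P = 50880×425/(975×45×10³) = 0.4929 mm; these oppose, so the net change is 0.17 mm (segment shortens).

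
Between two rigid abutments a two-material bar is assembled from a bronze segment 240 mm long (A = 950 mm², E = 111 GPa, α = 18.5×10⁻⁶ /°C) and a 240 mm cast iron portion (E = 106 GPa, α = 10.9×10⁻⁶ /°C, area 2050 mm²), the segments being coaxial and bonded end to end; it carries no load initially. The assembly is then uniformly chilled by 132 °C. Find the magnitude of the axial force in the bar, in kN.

If the supports were absent, the total length change would be Σ αᵢΔT Lᵢ = 18.5×10⁻⁶×132×240 + 10.9×10⁻⁶×132×240 = 0.9314 mm.
Since the ends are fixed, an axial force P builds up, equal in every segment, with P · Σ Lᵢ/(AᵢEᵢ) = δ_free.
The series flexibility is Σ Lᵢ/(AᵢEᵢ) = 240/(950×111×10³) + 240/(2050×106×10³) = 3.38×10⁻⁶ mm/N.
So P = 0.9314 / 3.38×10⁻⁶ = 275.5 kN, tensile.

P ≈ 276 kN (tensile)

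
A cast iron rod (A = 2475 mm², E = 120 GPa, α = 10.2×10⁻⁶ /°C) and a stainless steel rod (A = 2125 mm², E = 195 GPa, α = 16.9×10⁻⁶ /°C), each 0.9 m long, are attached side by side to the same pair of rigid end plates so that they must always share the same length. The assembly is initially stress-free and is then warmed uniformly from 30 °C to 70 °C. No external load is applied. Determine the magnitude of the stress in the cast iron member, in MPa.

σ ≈ 18.7 MPa (tensile)

Both members must finish at the same length. With the larger α, the stainless steel tends to over-expand; the plates restrain it, putting the stainless steel in compression and the cast iron in tension. With no external load the two internal forces are equal and opposite, magnitude P.
Equating the net (thermal + elastic) strains gives |α₁ − α₂|·ΔT = P·[1/(A₁E₁) + 1/(A₂E₂)].
|α₁ − α₂|·ΔT = 6.7×10⁻⁶ × 40 = 0.000268.
1/(A₁E₁) + 1/(A₂E₂) = 1/(2475×120×10³) + 1/(2125×195×10³) = 5.78×10⁻⁹ N⁻¹.
So P = 0.000268 / 5.78×10⁻⁹ = 46.36 kN.
σ_{cast iron} = P/A₁ = 46360/2475 = 18.73 MPa, tensile.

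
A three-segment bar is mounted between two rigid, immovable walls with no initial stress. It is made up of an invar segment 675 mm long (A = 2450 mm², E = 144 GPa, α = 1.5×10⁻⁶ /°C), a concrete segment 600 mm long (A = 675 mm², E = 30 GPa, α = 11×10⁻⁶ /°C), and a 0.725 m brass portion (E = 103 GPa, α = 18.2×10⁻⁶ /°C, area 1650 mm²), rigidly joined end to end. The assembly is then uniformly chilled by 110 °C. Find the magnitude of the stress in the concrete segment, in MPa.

σ ≈ 94.7 MPa (tensile)

With the walls removed the bar would change length by δ_free = Σ αᵢΔT Lᵢ = 1.5×10⁻⁶×110×675 + 11×10⁻⁶×110×600 + 18.2×10⁻⁶×110×725 = 2.289 mm.
The walls prevent any net length change, so an axial force P (same in every segment) develops. Compatibility: P · Σ Lᵢ/(AᵢEᵢ) = δ_free.
The series flexibility is Σ Lᵢ/(AᵢEᵢ) = 675/(2450×144×10³) + 600/(675×30×10³) + 725/(1650×103×10³) = 3.581×10⁻⁵ mm/N.
Hence P = δ_free / Σ(L/AE) = 2.289/3.581×10⁻⁵ = 63.92 kN (tensile).
σ_{concrete} = P / A = 63920 / 675 = 94.69 MPa.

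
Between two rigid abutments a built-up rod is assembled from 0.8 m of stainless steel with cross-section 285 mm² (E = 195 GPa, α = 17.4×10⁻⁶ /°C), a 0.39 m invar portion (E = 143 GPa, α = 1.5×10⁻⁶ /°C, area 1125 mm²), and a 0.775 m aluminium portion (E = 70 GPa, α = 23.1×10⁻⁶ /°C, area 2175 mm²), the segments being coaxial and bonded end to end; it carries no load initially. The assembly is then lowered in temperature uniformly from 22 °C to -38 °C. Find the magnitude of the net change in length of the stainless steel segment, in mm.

With the walls removed the bar would change length by δ_free = Σ αᵢΔT Lᵢ = 17.4×10⁻⁶×60×800 + 1.5×10⁻⁶×60×390 + 23.1×10⁻⁶×60×775 = 1.944 mm.
Since the ends are fixed, an axial force P builds up, equal in every segment, with P · Σ Lᵢ/(AᵢEᵢ) = δ_free.
The series flexibility is Σ Lᵢ/(AᵢEᵢ) = 800/(285×195×10³) + 390/(1125×143×10³) + 775/(2175×70×10³) = 2.191×10⁻⁵ mm/N.
P = 1.944 / 2.191×10⁻⁵ = 88750 N = 88.75 kN, tensile.
For the stainless steel segment, free thermal change = 17.4×10⁻⁶×60×800 = 0.8352 mm and elastic change from P = 88750×800/(285×195×10³) = 1.278 mm; these oppose, so the net change is 0.442 mm (segment lengthens).

|ΔL| ≈ 0.442 mm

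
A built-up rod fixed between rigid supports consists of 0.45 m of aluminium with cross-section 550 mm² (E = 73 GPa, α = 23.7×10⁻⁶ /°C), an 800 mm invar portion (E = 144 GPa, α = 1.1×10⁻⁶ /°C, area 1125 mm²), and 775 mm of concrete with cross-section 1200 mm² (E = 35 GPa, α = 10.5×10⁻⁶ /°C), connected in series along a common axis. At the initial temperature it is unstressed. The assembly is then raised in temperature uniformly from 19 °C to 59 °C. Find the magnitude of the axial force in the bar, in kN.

P ≈ 22.8 kN (compressive)

If the supports were absent, the total length change would be Σ αᵢΔT Lᵢ = 23.7×10⁻⁶×40×450 + 1.1×10⁻⁶×40×800 + 10.5×10⁻⁶×40×775 = 0.7873 mm.
Since the ends are fixed, an axial force P builds up, equal in every segment, with P · Σ Lᵢ/(AᵢEᵢ) = δ_free.
Σ Lᵢ/(AᵢEᵢ) = 450/(550×73×10³) + 800/(1125×144×10³) + 775/(1200×35×10³) = 3.46×10⁻⁵ mm/N.
P = 0.7873 / 3.46×10⁻⁵ = 22760 N = 22.76 kN, compressive.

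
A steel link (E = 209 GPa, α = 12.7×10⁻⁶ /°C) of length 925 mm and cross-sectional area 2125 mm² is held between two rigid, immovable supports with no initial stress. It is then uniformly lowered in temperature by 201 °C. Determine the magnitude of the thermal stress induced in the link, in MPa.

σ ≈ 534 MPa (tensile)

With length fixed, the mechanical strain must cancel the thermal strain αΔT = 12.7×10⁻⁶ × 201 = 2552.7×10⁻⁶.
σ = EαΔT = 209×10³ × 12.7×10⁻⁶ × 201 = 533.5 MPa (tensile; the link is trying to contract).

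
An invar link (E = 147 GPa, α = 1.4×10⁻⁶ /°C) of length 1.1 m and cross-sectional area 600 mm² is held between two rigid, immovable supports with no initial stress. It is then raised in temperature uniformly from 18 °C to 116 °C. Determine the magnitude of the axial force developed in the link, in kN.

With zero net strain, σ = E·αΔT = 147 GPa × 1.4×10⁻⁶ × 98 = 20.17 MPa.
Then P = σA = 20.17 × 600 mm² = 12.1 kN, compressive.

P ≈ 12.1 kN (compressive)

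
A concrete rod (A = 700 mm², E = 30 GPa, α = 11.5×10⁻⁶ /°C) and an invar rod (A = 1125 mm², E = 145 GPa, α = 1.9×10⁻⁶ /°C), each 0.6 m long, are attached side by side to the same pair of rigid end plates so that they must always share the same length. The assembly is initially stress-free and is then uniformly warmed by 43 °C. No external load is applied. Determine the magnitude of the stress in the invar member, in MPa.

σ ≈ 6.83 MPa (tensile)

The concrete has the larger α, so on heating it would change length more than the invar if both were free. The rigid plates force a common final length, so the concrete is put into compression and the invar into tension, with equal and opposite forces P (no external load).
Compatibility of the two members (thermal + elastic change equal): (α₁ − α₂)ΔT = P·[1/(A₁E₁) + 1/(A₂E₂)].
|α₁ − α₂|·ΔT = 9.6×10⁻⁶ × 43 = 0.0004128.
1/(A₁E₁) + 1/(A₂E₂) = 1/(700×30×10³) + 1/(1125×145×10³) = 5.375×10⁻⁸ N⁻¹.
So P = 0.0004128 / 5.375×10⁻⁸ = 7.68 kN.
σ_{invar} = P/A₂ = 7680/1125 = 6.827 MPa, tensile.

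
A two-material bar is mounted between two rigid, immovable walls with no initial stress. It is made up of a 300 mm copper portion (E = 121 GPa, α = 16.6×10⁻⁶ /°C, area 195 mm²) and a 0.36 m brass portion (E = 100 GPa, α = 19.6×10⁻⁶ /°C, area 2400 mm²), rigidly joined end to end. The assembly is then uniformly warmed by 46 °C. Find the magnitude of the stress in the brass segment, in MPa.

Free thermal expansion of the whole bar: Σ αᵢΔT Lᵢ = 16.6×10⁻⁶×46×300 + 19.6×10⁻⁶×46×360 = 0.5537 mm.
The walls prevent any net length change, so an axial force P (same in every segment) develops. Compatibility: P · Σ Lᵢ/(AᵢEᵢ) = δ_free.
Σ Lᵢ/(AᵢEᵢ) = 300/(195×121×10³) + 360/(2400×100×10³) = 1.421×10⁻⁵ mm/N.
So P = 0.5537 / 1.421×10⁻⁵ = 38.95 kN, compressive.
σ_{brass} = P / A = 38950 / 2400 = 16.23 MPa.

σ ≈ 16.2 MPa (compressive)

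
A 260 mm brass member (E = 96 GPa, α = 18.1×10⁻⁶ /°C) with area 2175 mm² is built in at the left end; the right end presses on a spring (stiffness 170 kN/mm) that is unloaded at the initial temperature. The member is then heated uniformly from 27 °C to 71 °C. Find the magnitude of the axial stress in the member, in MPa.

σ ≈ 13.4 MPa (compressive)

Free thermal expansion: δ_free = αΔT L = 18.1×10⁻⁶ × 44 × 260 = 0.2071 mm.
Let P be the compressive force at the spring. The member shortens elastically by PL/(AE) and the spring compresses by P/k; together these equal δ_free.
P [ L/(AE) + 1/k ] = δ_free → P [ 260/(2175×96×10³) + 1/(170×10³) ] = 0.2071.
P = 0.2071 / 7.128×10⁻⁶ = 29050 N.
σ = P/A = 29050/2175 = 13.36 MPa.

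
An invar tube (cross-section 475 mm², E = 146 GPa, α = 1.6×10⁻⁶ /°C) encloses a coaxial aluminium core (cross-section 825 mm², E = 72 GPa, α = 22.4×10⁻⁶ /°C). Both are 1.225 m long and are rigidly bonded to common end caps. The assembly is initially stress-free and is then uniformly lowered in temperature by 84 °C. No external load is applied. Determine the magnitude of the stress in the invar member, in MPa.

The aluminium has the larger α, so on cooling it would change length more than the invar if both were free. The rigid plates force a common final length, so the aluminium is put into tension and the invar into compression, with equal and opposite forces P (no external load).
Equating the net (thermal + elastic) strains gives |α₁ − α₂|·ΔT = P·[1/(A₁E₁) + 1/(A₂E₂)].
|α₁ − α₂|·ΔT = 20.8×10⁻⁶ × 84 = 0.001747.
1/(A₁E₁) + 1/(A₂E₂) = 1/(475×146×10³) + 1/(825×72×10³) = 3.125×10⁻⁸ N⁻¹.
So P = 0.001747 / 3.125×10⁻⁸ = 55.9 kN.
σ_{invar} = P/A₁ = 55900/475 = 117.7 MPa, compressive.

σ ≈ 118 MPa (compressive)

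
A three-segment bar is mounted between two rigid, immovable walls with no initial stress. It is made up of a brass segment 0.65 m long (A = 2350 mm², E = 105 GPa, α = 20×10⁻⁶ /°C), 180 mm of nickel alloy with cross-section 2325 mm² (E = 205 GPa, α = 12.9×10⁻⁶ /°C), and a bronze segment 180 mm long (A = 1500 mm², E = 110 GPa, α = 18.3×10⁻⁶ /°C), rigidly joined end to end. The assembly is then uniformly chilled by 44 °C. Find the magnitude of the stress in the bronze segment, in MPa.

σ ≈ 133 MPa (tensile)

If the supports were absent, the total length change would be Σ αᵢΔT Lᵢ = 20×10⁻⁶×44×650 + 12.9×10⁻⁶×44×180 + 18.3×10⁻⁶×44×180 = 0.8191 mm.
The walls prevent any net length change, so an axial force P (same in every segment) develops. Compatibility: P · Σ Lᵢ/(AᵢEᵢ) = δ_free.
Σ Lᵢ/(AᵢEᵢ) = 650/(2350×105×10³) + 180/(2325×205×10³) + 180/(1500×110×10³) = 4.103×10⁻⁶ mm/N.
P = 0.8191 / 4.103×10⁻⁶ = 199600 N = 199.6 kN, tensile.
σ_{bronze} = P / A = 199600 / 1500 = 133.1 MPa.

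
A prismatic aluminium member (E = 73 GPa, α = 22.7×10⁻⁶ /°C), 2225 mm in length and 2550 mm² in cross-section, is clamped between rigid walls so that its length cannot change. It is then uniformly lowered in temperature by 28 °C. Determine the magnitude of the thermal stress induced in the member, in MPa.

With length fixed, the mechanical strain must cancel the thermal strain αΔT = 22.7×10⁻⁶ × 28 = 635.6×10⁻⁶.
Hence σ = E·αΔT = 73×10³ × 635.6×10⁻⁶ = 46.4 MPa, tensile.

σ ≈ 46.4 MPa (tensile)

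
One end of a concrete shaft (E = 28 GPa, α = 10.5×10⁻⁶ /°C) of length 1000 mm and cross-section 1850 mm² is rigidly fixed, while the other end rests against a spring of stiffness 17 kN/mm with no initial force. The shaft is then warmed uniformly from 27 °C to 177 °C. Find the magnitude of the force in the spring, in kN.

P ≈ 20.2 kN

Free thermal expansion: δ_free = αΔT L = 10.5×10⁻⁶ × 150 × 1000 = 1.575 mm.
Let P be the compressive force at the spring. The shaft shortens elastically by PL/(AE) and the spring compresses by P/k; together these equal δ_free.
P [ L/(AE) + 1/k ] = δ_free → P [ 1000/(1850×28×10³) + 1/(17×10³) ] = 1.575.
P = 1.575 / 7.813×10⁻⁵ = 20160 N.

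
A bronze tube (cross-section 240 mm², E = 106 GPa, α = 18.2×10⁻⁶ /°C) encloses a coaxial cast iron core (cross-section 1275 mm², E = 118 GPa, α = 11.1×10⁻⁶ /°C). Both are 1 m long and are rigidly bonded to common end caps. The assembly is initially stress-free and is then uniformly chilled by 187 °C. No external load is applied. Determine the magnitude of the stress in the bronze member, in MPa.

Equilibrium of a rigid end plate with no external load gives equal and opposite internal forces ±P in the two members. Since α_{bronze} > α_{cast iron}, cooling drives the bronze into tension and the cast iron into compression.
Setting the final lengths equal and cancelling L: (α₁ − α₂)ΔT = P/(A₁E₁) + P/(A₂E₂).
|α₁ − α₂|·ΔT = 7.1×10⁻⁶ × 187 = 0.001328.
1/(A₁E₁) + 1/(A₂E₂) = 1/(240×106×10³) + 1/(1275×118×10³) = 4.595×10⁻⁸ N⁻¹.
So P = 0.001328 / 4.595×10⁻⁸ = 28.89 kN.
σ_{bronze} = P/A₁ = 28890/240 = 120.4 MPa, tensile.

σ ≈ 120 MPa (tensile)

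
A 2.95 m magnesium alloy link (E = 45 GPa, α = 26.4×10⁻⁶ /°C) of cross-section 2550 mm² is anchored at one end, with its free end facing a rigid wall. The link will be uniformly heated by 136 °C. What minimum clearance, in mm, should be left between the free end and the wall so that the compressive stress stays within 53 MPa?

Free expansion if unrestrained: δ_free = αΔT L = 26.4×10⁻⁶ × 136 × 2950 = 10.59 mm.
At the allowable stress the elastic shortening the wall may impose is σL/E = 53 × 2950 / (45×10³) = 3.474 mm.
So the gap has to take up the difference, g_min = δ_free − σL/E = 10.59 − 3.474 = 7.117 mm.

g ≈ 7.12 mm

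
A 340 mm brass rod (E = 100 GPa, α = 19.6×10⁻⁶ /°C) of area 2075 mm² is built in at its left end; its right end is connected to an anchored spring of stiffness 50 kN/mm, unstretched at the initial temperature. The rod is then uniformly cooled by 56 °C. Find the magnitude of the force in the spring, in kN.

Free thermal contraction: δ_free = αΔT L = 19.6×10⁻⁶ × 56 × 340 = 0.3732 mm.
Let P be the tensile force in the spring. The rod extends elastically by PL/(AE) and the spring stretches by P/k; together these equal δ_free.
P [ L/(AE) + 1/k ] = δ_free → P [ 340/(2075×100×10³) + 1/(50×10³) ] = 0.3732.
P = 0.3732 / 2.164×10⁻⁵ = 17250 N.

P ≈ 17.2 kN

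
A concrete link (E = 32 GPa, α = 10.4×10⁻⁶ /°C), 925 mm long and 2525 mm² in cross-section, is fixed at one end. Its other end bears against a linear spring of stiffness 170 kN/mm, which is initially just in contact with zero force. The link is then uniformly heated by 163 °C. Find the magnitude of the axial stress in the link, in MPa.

σ ≈ 35.8 MPa (compressive)

If the spring were absent the link would lengthen by αΔT L = 10.4×10⁻⁶ × 163 × 925 = 1.568 mm.
With a force P in the spring, the elastic change of the link is PL/(AE) and that of the spring is P/k; compatibility requires their sum to equal δ_free.
P [ L/(AE) + 1/k ] = δ_free → P [ 925/(2525×32×10³) + 1/(170×10³) ] = 1.568.
P = 1.568 / 1.733×10⁻⁵ = 90480 N.
σ = P/A = 90480/2525 = 35.83 MPa.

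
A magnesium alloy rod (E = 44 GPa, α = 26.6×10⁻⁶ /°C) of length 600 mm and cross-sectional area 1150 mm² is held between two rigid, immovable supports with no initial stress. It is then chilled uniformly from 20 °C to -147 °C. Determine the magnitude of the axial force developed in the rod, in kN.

With zero net strain, σ = E·αΔT = 44 GPa × 26.6×10⁻⁶ × 167 = 195.5 MPa.
Axial force P = σA = 195.5 × 1150 = 224800 N = 224.8 kN, tensile.

P ≈ 225 kN (tensile)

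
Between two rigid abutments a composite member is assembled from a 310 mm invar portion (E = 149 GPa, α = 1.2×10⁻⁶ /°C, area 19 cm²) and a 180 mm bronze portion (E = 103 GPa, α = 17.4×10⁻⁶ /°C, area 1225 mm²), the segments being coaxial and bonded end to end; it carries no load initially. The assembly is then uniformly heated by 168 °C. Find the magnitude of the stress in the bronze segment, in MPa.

If the supports were absent, the total length change would be Σ αᵢΔT Lᵢ = 1.2×10⁻⁶×168×310 + 17.4×10⁻⁶×168×180 = 0.5887 mm.
The rigid supports impose zero overall length change; the single axial force P common to all segments must satisfy P Σ Lᵢ/(AᵢEᵢ) = δ_free.
The series flexibility is Σ Lᵢ/(AᵢEᵢ) = 310/(1900×149×10³) + 180/(1225×103×10³) = 2.522×10⁻⁶ mm/N.
P = 0.5887 / 2.522×10⁻⁶ = 233500 N = 233.5 kN, compressive.
σ_{bronze} = P / A = 233500 / 1225 = 190.6 MPa.

σ ≈ 191 MPa (compressive)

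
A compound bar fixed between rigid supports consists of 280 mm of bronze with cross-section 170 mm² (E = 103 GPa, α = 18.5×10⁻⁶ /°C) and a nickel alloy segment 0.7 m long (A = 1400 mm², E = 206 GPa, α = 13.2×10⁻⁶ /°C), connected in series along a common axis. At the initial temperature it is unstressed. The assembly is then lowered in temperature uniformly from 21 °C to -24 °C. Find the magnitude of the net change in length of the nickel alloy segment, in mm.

|ΔL| ≈ 0.33 mm

With the walls removed the bar would change length by δ_free = Σ αᵢΔT Lᵢ = 18.5×10⁻⁶×45×280 + 13.2×10⁻⁶×45×700 = 0.6489 mm.
Since the ends are fixed, an axial force P builds up, equal in every segment, with P · Σ Lᵢ/(AᵢEᵢ) = δ_free.
Σ Lᵢ/(AᵢEᵢ) = 280/(170×103×10³) + 700/(1400×206×10³) = 1.842×10⁻⁵ mm/N.
Hence P = δ_free / Σ(L/AE) = 0.6489/1.842×10⁻⁵ = 35.23 kN (tensile).
For the nickel alloy segment, free thermal change = 13.2×10⁻⁶×45×700 = 0.4158 mm and elastic change from P = 35230×700/(1400×206×10³) = 0.08551 mm; these oppose, so the net change is 0.33 mm (segment shortens).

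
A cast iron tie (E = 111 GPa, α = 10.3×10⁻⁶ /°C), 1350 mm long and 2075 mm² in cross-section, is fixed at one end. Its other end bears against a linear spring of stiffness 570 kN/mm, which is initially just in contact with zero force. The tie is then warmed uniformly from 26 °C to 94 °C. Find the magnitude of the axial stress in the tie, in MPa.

Free thermal expansion: δ_free = αΔT L = 10.3×10⁻⁶ × 68 × 1350 = 0.9455 mm.
Let P be the compressive force at the spring. The tie shortens elastically by PL/(AE) and the spring compresses by P/k; together these equal δ_free.
P [ L/(AE) + 1/k ] = δ_free → P [ 1350/(2075×111×10³) + 1/(570×10³) ] = 0.9455.
P = 0.9455 / 7.616×10⁻⁶ = 124200 N.
σ = P/A = 124200/2075 = 59.83 MPa.

σ ≈ 59.8 MPa (compressive)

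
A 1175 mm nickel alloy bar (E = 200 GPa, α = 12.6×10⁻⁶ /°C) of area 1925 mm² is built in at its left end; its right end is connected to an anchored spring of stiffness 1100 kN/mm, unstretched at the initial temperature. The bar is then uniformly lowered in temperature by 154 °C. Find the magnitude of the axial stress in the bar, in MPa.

Free thermal contraction: δ_free = αΔT L = 12.6×10⁻⁶ × 154 × 1175 = 2.28 mm.
Let P be the tensile force in the spring. The bar extends elastically by PL/(AE) and the spring stretches by P/k; together these equal δ_free.
P [ L/(AE) + 1/k ] = δ_free → P [ 1175/(1925×200×10³) + 1/(1100×10³) ] = 2.28.
P = 2.28 / 3.961×10⁻⁶ = 575600 N.
σ = P/A = 575600/1925 = 299 MPa.

σ ≈ 299 MPa (tensile)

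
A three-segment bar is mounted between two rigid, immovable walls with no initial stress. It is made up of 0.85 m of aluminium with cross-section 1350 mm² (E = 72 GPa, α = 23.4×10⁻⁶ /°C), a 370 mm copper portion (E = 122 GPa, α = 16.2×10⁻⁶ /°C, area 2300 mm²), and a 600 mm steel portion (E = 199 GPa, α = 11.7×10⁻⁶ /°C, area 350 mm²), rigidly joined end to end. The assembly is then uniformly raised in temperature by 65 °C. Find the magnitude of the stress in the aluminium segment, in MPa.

σ ≈ 84.8 MPa (compressive)

With the walls removed the bar would change length by δ_free = Σ αᵢΔT Lᵢ = 23.4×10⁻⁶×65×850 + 16.2×10⁻⁶×65×370 + 11.7×10⁻⁶×65×600 = 2.139 mm.
The walls prevent any net length change, so an axial force P (same in every segment) develops. Compatibility: P · Σ Lᵢ/(AᵢEᵢ) = δ_free.
Σ Lᵢ/(AᵢEᵢ) = 850/(1350×72×10³) + 370/(2300×122×10³) + 600/(350×199×10³) = 1.868×10⁻⁵ mm/N.
So P = 2.139 / 1.868×10⁻⁵ = 114.5 kN, compressive.
σ_{aluminium} = P / A = 114500 / 1350 = 84.82 MPa.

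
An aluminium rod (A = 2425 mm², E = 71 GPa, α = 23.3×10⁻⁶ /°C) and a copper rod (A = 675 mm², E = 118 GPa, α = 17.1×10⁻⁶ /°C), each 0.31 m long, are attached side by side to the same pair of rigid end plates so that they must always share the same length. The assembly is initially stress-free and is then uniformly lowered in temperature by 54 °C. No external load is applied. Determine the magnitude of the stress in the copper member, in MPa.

The aluminium has the larger α, so on cooling it would change length more than the copper if both were free. The rigid plates force a common final length, so the aluminium is put into tension and the copper into compression, with equal and opposite forces P (no external load).
Equating the net (thermal + elastic) strains gives |α₁ − α₂|·ΔT = P·[1/(A₁E₁) + 1/(A₂E₂)].
|α₁ − α₂|·ΔT = 6.2×10⁻⁶ × 54 = 0.0003348.
1/(A₁E₁) + 1/(A₂E₂) = 1/(2425×71×10³) + 1/(675×118×10³) = 1.836×10⁻⁸ N⁻¹.
So P = 0.0003348 / 1.836×10⁻⁸ = 18.23 kN.
σ_{copper} = P/A₂ = 18230/675 = 27.01 MPa, compressive.

σ ≈ 27 MPa (compressive)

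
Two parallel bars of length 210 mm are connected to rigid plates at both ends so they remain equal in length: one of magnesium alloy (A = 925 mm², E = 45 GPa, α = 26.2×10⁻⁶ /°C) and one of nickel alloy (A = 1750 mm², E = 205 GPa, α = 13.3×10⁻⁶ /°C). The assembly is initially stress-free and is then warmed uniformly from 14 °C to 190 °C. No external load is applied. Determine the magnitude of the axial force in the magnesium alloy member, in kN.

P ≈ 84.7 kN (compressive in the magnesium alloy)

Both members must finish at the same length. With the larger α, the magnesium alloy tends to over-expand; the plates restrain it, putting the magnesium alloy in compression and the nickel alloy in tension. With no external load the two internal forces are equal and opposite, magnitude P.
Setting the final lengths equal and cancelling L: (α₁ − α₂)ΔT = P/(A₁E₁) + P/(A₂E₂).
|α₁ − α₂|·ΔT = 12.9×10⁻⁶ × 176 = 0.00227.
1/(A₁E₁) + 1/(A₂E₂) = 1/(925×45×10³) + 1/(1750×205×10³) = 2.681×10⁻⁸ N⁻¹.
So P = 0.00227 / 2.681×10⁻⁸ = 84.68 kN.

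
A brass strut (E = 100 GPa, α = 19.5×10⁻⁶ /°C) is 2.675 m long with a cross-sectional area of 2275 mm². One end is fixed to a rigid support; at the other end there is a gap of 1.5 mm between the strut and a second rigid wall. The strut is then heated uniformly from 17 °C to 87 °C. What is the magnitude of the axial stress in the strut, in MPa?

Free thermal elongation = αΔT L = 19.5×10⁻⁶ × 70 × 2675 = 3.651 mm.
The gap closes (δ_free > 1.5 mm) and the wall then resists a further 3.651 − 1.5 = 2.151 mm of expansion.
That suppressed elongation corresponds to σ = E·Δ/L = 100×10³ × 2.151/2675 = 80.43 MPa.

σ ≈ 80.4 MPa (compressive)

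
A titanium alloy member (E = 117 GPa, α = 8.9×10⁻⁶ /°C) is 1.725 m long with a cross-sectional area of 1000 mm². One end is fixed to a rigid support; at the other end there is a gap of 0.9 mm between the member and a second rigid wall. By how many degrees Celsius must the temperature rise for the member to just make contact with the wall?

ΔT ≈ 58.6 °C

The gap closes when αΔT L = 0.9 mm, since the member is still unstressed at that instant.
So ΔT = g/(αL) = 0.9/(8.9×10⁻⁶ × 1725) = 58.62 °C.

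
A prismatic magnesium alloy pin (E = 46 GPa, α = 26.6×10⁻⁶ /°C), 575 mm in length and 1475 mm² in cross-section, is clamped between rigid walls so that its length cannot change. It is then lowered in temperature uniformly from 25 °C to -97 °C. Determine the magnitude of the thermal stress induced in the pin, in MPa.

With length fixed, the mechanical strain must cancel the thermal strain αΔT = 26.6×10⁻⁶ × 122 = 3245.2×10⁻⁶.
σ = EαΔT = 46×10³ × 26.6×10⁻⁶ × 122 = 149.3 MPa (tensile; the pin is trying to contract).

σ ≈ 149 MPa (tensile)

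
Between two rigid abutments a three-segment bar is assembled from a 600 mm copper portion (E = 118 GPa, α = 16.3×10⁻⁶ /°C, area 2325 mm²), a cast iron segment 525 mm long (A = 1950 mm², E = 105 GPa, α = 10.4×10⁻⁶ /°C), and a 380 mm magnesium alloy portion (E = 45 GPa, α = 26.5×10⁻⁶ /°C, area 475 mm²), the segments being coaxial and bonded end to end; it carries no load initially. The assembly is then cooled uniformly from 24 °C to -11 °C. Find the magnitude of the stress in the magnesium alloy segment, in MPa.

σ ≈ 82.8 MPa (tensile)

Free thermal contraction of the whole bar: Σ αᵢΔT Lᵢ = 16.3×10⁻⁶×35×600 + 10.4×10⁻⁶×35×525 + 26.5×10⁻⁶×35×380 = 0.8859 mm.
Since the ends are fixed, an axial force P builds up, equal in every segment, with P · Σ Lᵢ/(AᵢEᵢ) = δ_free.
The series flexibility is Σ Lᵢ/(AᵢEᵢ) = 600/(2325×118×10³) + 525/(1950×105×10³) + 380/(475×45×10³) = 2.253×10⁻⁵ mm/N.
P = 0.8859 / 2.253×10⁻⁵ = 39320 N = 39.32 kN, tensile.
σ_{magnesium alloy} = P / A = 39320 / 475 = 82.78 MPa.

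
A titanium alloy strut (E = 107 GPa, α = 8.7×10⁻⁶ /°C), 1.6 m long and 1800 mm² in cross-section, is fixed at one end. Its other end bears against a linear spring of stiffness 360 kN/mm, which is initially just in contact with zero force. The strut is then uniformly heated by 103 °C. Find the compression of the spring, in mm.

δ ≈ 0.359 mm

The unrestrained thermal change is αΔT L = 8.7×10⁻⁶ × 103 × 1600 = 1.434 mm.
Let P be the compressive force at the spring. The strut shortens elastically by PL/(AE) and the spring compresses by P/k; together these equal δ_free.
P [ L/(AE) + 1/k ] = δ_free → P [ 1600/(1800×107×10³) + 1/(360×10³) ] = 1.434.
P = 1.434 / 1.109×10⁻⁵ = 129300 N.
Spring compression = P/k = 129300/(360×10³) = 0.3593 mm.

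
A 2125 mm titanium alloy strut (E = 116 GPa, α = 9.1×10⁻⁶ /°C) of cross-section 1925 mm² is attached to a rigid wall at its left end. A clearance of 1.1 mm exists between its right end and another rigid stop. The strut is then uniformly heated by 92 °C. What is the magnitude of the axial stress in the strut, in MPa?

Unrestrained expansion: δ_free = αΔT L = 9.1×10⁻⁶ × 92 × 2125 = 1.779 mm.
This exceeds the 1.1 mm gap, so the wall pushes back. The portion of expansion that must be recovered elastically is δ_free − gap = 1.779 − 1.1 = 0.679 mm.
So σ = E(δ_free − g)/L = 116×10³ × 0.679/2125 = 37.07 MPa.

σ ≈ 37.1 MPa (compressive)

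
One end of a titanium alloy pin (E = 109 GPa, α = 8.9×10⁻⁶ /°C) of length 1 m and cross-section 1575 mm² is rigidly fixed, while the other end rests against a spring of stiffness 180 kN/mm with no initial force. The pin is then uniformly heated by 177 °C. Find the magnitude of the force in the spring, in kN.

Free thermal expansion: δ_free = αΔT L = 8.9×10⁻⁶ × 177 × 1000 = 1.575 mm.
With a force P in the spring, the elastic change of the pin is PL/(AE) and that of the spring is P/k; compatibility requires their sum to equal δ_free.
So P = δ_free / [L/(AE) + 1/k] = 1.575 / [ 1000/(1575×109×10³) + 1/(180×10³) ].
P = 1.575 / 1.138×10⁻⁵ = 138400 N.

P ≈ 138 kN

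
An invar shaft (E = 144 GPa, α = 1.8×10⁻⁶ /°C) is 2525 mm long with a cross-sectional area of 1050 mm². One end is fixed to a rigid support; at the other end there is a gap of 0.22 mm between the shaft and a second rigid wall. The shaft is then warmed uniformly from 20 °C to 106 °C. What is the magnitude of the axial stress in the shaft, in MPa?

σ ≈ 9.74 MPa (compressive)

Unrestrained expansion: δ_free = αΔT L = 1.8×10⁻⁶ × 86 × 2525 = 0.3909 mm.
This exceeds the 0.22 mm gap, so the wall pushes back. The portion of expansion that must be recovered elastically is δ_free − gap = 0.3909 − 0.22 = 0.1709 mm.
Compatibility: PL/(AE) = 0.1709 mm, so σ = P/A = E × (0.1709/2525) = 9.745 MPa.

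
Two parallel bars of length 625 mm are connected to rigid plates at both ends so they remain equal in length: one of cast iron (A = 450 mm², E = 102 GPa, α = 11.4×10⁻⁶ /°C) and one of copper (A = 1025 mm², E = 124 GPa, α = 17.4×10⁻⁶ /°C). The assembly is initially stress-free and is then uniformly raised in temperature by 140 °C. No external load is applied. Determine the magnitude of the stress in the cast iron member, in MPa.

σ ≈ 62.9 MPa (tensile)

Both members must finish at the same length. With the larger α, the copper tends to over-expand; the plates restrain it, putting the copper in compression and the cast iron in tension. With no external load the two internal forces are equal and opposite, magnitude P.
Equating the net (thermal + elastic) strains gives |α₁ − α₂|·ΔT = P·[1/(A₁E₁) + 1/(A₂E₂)].
|α₁ − α₂|·ΔT = 6×10⁻⁶ × 140 = 0.00084.
1/(A₁E₁) + 1/(A₂E₂) = 1/(450×102×10³) + 1/(1025×124×10³) = 2.965×10⁻⁸ N⁻¹.
So P = 0.00084 / 2.965×10⁻⁸ = 28.33 kN.
σ_{cast iron} = P/A₁ = 28330/450 = 62.95 MPa, tensile.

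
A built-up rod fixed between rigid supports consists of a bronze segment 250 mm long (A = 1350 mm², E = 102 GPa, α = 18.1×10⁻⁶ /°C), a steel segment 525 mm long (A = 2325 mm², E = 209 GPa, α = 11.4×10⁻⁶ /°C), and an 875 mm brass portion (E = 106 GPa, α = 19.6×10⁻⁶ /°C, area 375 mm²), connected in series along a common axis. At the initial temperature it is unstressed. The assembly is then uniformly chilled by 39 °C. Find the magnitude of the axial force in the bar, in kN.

Free thermal contraction of the whole bar: Σ αᵢΔT Lᵢ = 18.1×10⁻⁶×39×250 + 11.4×10⁻⁶×39×525 + 19.6×10⁻⁶×39×875 = 1.079 mm.
The rigid supports impose zero overall length change; the single axial force P common to all segments must satisfy P Σ Lᵢ/(AᵢEᵢ) = δ_free.
The series flexibility is Σ Lᵢ/(AᵢEᵢ) = 250/(1350×102×10³) + 525/(2325×209×10³) + 875/(375×106×10³) = 2.491×10⁻⁵ mm/N.
So P = 1.079 / 2.491×10⁻⁵ = 43.31 kN, tensile.

P ≈ 43.3 kN (tensile)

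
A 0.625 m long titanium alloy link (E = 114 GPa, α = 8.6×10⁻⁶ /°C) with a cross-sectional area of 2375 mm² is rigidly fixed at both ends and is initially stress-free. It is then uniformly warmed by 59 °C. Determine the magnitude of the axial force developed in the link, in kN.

P ≈ 137 kN (compressive)

With zero net strain, σ = E·αΔT = 114 GPa × 8.6×10⁻⁶ × 59 = 57.84 MPa.
Axial force P = σA = 57.84 × 2375 = 137400 N = 137.4 kN, compressive.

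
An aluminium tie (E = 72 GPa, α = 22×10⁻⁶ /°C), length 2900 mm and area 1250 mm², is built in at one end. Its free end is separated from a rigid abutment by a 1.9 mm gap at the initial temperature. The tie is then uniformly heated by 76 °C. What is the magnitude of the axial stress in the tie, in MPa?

Unrestrained expansion: δ_free = αΔT L = 22×10⁻⁶ × 76 × 2900 = 4.849 mm.
After closing the 1.9 mm clearance, 4.849 − 1.9 = 2.949 mm of expansion remains to be suppressed by the wall.
Compatibility: PL/(AE) = 2.949 mm, so σ = P/A = E × (2.949/2900) = 73.21 MPa.

σ ≈ 73.2 MPa (compressive)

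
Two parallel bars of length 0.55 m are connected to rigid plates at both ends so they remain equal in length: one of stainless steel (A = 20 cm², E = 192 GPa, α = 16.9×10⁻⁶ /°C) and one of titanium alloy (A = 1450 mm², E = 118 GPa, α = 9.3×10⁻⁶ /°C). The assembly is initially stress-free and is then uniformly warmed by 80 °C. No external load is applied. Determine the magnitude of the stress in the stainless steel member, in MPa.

σ ≈ 36 MPa (compressive)

Both members must finish at the same length. With the larger α, the stainless steel tends to over-expand; the plates restrain it, putting the stainless steel in compression and the titanium alloy in tension. With no external load the two internal forces are equal and opposite, magnitude P.
Setting the final lengths equal and cancelling L: (α₁ − α₂)ΔT = P/(A₁E₁) + P/(A₂E₂).
|α₁ − α₂|·ΔT = 7.6×10⁻⁶ × 80 = 0.000608.
1/(A₁E₁) + 1/(A₂E₂) = 1/(2000×192×10³) + 1/(1450×118×10³) = 8.449×10⁻⁹ N⁻¹.
P = 0.000608 / 8.449×10⁻⁹ = 71960 N = 71.96 kN.
σ_{stainless steel} = P/A₁ = 71960/2000 = 35.98 MPa, compressive.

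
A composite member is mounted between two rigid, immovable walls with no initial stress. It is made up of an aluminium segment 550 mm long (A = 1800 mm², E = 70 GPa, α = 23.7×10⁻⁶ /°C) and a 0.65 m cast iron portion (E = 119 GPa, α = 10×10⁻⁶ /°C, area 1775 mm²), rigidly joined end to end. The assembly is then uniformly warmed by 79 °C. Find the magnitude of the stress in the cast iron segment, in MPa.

σ ≈ 117 MPa (compressive)

With the walls removed the bar would change length by δ_free = Σ αᵢΔT Lᵢ = 23.7×10⁻⁶×79×550 + 10×10⁻⁶×79×650 = 1.543 mm.
Since the ends are fixed, an axial force P builds up, equal in every segment, with P · Σ Lᵢ/(AᵢEᵢ) = δ_free.
The series flexibility is Σ Lᵢ/(AᵢEᵢ) = 550/(1800×70×10³) + 650/(1775×119×10³) = 7.442×10⁻⁶ mm/N.
Hence P = δ_free / Σ(L/AE) = 1.543/7.442×10⁻⁶ = 207.4 kN (compressive).
σ_{cast iron} = P / A = 207400 / 1775 = 116.8 MPa.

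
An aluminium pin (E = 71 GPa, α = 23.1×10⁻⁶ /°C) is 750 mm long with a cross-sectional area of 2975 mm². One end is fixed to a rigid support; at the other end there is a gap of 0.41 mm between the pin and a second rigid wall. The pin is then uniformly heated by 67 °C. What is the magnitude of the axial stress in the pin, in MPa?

σ ≈ 71.1 MPa (compressive)

Unrestrained expansion: δ_free = αΔT L = 23.1×10⁻⁶ × 67 × 750 = 1.161 mm.
After closing the 0.41 mm clearance, 1.161 − 0.41 = 0.7508 mm of expansion remains to be suppressed by the wall.
That suppressed elongation corresponds to σ = E·Δ/L = 71×10³ × 0.7508/750 = 71.07 MPa.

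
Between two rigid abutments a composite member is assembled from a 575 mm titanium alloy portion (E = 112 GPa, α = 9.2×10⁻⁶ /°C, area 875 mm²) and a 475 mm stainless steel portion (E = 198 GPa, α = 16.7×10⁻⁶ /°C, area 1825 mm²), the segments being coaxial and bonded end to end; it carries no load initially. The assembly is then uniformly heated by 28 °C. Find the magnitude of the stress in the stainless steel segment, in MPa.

σ ≈ 28.2 MPa (compressive)

If the supports were absent, the total length change would be Σ αᵢΔT Lᵢ = 9.2×10⁻⁶×28×575 + 16.7×10⁻⁶×28×475 = 0.3702 mm.
The rigid supports impose zero overall length change; the single axial force P common to all segments must satisfy P Σ Lᵢ/(AᵢEᵢ) = δ_free.
The series flexibility is Σ Lᵢ/(AᵢEᵢ) = 575/(875×112×10³) + 475/(1825×198×10³) = 7.182×10⁻⁶ mm/N.
So P = 0.3702 / 7.182×10⁻⁶ = 51.55 kN, compressive.
σ_{stainless steel} = P / A = 51550 / 1825 = 28.25 MPa.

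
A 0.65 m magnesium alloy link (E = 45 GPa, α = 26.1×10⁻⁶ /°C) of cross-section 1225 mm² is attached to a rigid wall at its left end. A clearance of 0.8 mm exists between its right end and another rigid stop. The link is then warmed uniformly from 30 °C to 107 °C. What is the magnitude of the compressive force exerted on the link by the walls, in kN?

P ≈ 42.9 kN

If the wall were absent the link would grow by αΔT L = 26.1×10⁻⁶ × 77 × 650 = 1.306 mm.
After closing the 0.8 mm clearance, 1.306 − 0.8 = 0.5063 mm of expansion remains to be suppressed by the wall.
So σ = E(δ_free − g)/L = 45×10³ × 0.5063/650 = 35.05 MPa.
Force on the wall = σA = 35.05 × 1225 mm² = 42.94 kN.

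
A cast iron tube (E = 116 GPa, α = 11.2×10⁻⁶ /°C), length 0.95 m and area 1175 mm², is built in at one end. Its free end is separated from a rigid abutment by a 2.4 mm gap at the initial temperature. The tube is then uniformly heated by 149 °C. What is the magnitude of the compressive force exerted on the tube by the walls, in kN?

Unrestrained expansion: δ_free = αΔT L = 11.2×10⁻⁶ × 149 × 950 = 1.585 mm.
This is smaller than the 2.4 mm clearance, so the tube expands freely without reaching the stop — the stress is zero.

P ≈ 0 kN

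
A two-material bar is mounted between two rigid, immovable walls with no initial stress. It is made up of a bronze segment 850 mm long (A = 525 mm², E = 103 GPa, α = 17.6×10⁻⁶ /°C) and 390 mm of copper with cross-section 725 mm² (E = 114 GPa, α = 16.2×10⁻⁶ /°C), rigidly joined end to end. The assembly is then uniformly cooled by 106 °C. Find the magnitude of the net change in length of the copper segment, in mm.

Free thermal contraction of the whole bar: Σ αᵢΔT Lᵢ = 17.6×10⁻⁶×106×850 + 16.2×10⁻⁶×106×390 = 2.255 mm.
The walls prevent any net length change, so an axial force P (same in every segment) develops. Compatibility: P · Σ Lᵢ/(AᵢEᵢ) = δ_free.
The series flexibility is Σ Lᵢ/(AᵢEᵢ) = 850/(525×103×10³) + 390/(725×114×10³) = 2.044×10⁻⁵ mm/N.
Hence P = δ_free / Σ(L/AE) = 2.255/2.044×10⁻⁵ = 110.4 kN (tensile).
For the copper segment, free thermal change = 16.2×10⁻⁶×106×390 = 0.6697 mm and elastic change from P = 110400×390/(725×114×10³) = 0.5207 mm; these oppose, so the net change is 0.149 mm (segment shortens).

|ΔL| ≈ 0.149 mm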